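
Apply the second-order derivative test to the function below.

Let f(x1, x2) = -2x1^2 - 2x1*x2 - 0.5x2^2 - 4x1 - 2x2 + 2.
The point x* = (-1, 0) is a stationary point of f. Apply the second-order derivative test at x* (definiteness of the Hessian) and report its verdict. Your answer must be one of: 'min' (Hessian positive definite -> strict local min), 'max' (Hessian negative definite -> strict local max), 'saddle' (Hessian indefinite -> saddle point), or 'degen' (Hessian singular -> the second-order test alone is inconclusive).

Compute the Hessian H = grad^2 f:
  H = [[-4, -2], [-2, -1]]
Verify stationarity: grad f(x*) = H x* + g = (0, 0).
Eigenvalues of H: -5, 0.
H has a zero eigenvalue (singular; negative semidefinite but not definite), so H is neither positive definite, negative definite, nor indefinite. The second-order test alone is inconclusive -> degen.
(Indeed, f is constant along the null direction of H through x*, so x* is not a strict local extremum.)

degen


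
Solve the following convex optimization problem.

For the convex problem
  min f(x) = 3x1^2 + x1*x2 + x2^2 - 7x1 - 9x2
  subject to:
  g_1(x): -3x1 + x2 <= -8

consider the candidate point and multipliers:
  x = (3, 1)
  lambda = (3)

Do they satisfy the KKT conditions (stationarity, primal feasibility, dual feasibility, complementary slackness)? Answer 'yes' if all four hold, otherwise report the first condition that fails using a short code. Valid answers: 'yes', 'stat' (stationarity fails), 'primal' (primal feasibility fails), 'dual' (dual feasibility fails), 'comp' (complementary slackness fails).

Gradient of f: grad f(x) = Q x + c = (12, -4)
Constraint values g_i(x) = a_i^T x - b_i:
  g_1((3, 1)) = 0
Stationarity residual: grad f(x) + sum_i lambda_i a_i = (3, -1)
  -> stationarity FAILS
Primal feasibility (all g_i <= 0): OK
Dual feasibility (all lambda_i >= 0): OK
Complementary slackness (lambda_i * g_i(x) = 0 for all i): OK

Verdict: the first failing condition is stationarity -> stat.

stat


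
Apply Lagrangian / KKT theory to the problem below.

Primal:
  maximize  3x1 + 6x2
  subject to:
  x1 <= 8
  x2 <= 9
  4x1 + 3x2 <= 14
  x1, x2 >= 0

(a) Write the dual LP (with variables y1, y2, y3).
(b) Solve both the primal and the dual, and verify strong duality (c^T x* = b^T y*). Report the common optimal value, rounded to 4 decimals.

The standard primal-dual pair for 'max c^T x s.t. A x <= b, x >= 0' is:
  Dual:  min b^T y  s.t.  A^T y >= c,  y >= 0.

So the dual LP is:
  minimize  8y1 + 9y2 + 14y3
  subject to:
    y1 + 4y3 >= 3
    y2 + 3y3 >= 6
    y1, y2, y3 >= 0

Solving the primal: x* = (0, 4.6667).
  primal value c^T x* = 28.
Solving the dual: y* = (0, 0, 2).
  dual value b^T y* = 28.
Strong duality: c^T x* = b^T y*. Confirmed.

28


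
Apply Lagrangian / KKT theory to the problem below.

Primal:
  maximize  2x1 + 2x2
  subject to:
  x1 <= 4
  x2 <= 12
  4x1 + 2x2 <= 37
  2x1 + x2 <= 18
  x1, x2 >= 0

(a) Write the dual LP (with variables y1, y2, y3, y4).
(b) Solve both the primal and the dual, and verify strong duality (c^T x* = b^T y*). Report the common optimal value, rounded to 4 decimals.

The standard primal-dual pair for 'max c^T x s.t. A x <= b, x >= 0' is:
  Dual:  min b^T y  s.t.  A^T y >= c,  y >= 0.

So the dual LP is:
  minimize  4y1 + 12y2 + 37y3 + 18y4
  subject to:
    y1 + 4y3 + 2y4 >= 2
    y2 + 2y3 + y4 >= 2
    y1, y2, y3, y4 >= 0

Solving the primal: x* = (3, 12).
  primal value c^T x* = 30.
Solving the dual: y* = (0, 1, 0, 1).
  dual value b^T y* = 30.
Strong duality: c^T x* = b^T y*. Confirmed.

30


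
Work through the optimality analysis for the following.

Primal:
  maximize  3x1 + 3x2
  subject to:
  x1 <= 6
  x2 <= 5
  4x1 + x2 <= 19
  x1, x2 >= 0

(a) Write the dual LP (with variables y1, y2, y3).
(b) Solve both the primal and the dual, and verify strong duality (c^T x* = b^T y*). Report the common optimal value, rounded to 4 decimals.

The standard primal-dual pair for 'max c^T x s.t. A x <= b, x >= 0' is:
  Dual:  min b^T y  s.t.  A^T y >= c,  y >= 0.

So the dual LP is:
  minimize  6y1 + 5y2 + 19y3
  subject to:
    y1 + 4y3 >= 3
    y2 + y3 >= 3
    y1, y2, y3 >= 0

Solving the primal: x* = (3.5, 5).
  primal value c^T x* = 25.5.
Solving the dual: y* = (0, 2.25, 0.75).
  dual value b^T y* = 25.5.
Strong duality: c^T x* = b^T y*. Confirmed.

25.5


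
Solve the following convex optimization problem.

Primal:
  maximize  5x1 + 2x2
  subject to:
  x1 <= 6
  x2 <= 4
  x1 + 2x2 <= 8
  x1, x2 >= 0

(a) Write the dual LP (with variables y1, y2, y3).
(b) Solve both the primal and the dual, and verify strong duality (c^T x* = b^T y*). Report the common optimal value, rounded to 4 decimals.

The standard primal-dual pair for 'max c^T x s.t. A x <= b, x >= 0' is:
  Dual:  min b^T y  s.t.  A^T y >= c,  y >= 0.

So the dual LP is:
  minimize  6y1 + 4y2 + 8y3
  subject to:
    y1 + y3 >= 5
    y2 + 2y3 >= 2
    y1, y2, y3 >= 0

Solving the primal: x* = (6, 1).
  primal value c^T x* = 32.
Solving the dual: y* = (4, 0, 1).
  dual value b^T y* = 32.
Strong duality: c^T x* = b^T y*. Confirmed.

32


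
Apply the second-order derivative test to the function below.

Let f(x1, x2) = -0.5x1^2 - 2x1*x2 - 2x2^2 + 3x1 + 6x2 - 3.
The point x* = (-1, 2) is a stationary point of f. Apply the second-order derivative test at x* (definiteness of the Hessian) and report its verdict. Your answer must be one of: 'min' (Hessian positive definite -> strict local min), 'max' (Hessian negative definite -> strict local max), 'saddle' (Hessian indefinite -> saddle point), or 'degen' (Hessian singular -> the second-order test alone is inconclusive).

Compute the Hessian H = grad^2 f:
  H = [[-1, -2], [-2, -4]]
Verify stationarity: grad f(x*) = H x* + g = (0, 0).
Eigenvalues of H: -5, 0.
H has a zero eigenvalue (singular; negative semidefinite but not definite), so H is neither positive definite, negative definite, nor indefinite. The second-order test alone is inconclusive -> degen.
(Indeed, f is constant along the null direction of H through x*, so x* is not a strict local extremum.)

degen


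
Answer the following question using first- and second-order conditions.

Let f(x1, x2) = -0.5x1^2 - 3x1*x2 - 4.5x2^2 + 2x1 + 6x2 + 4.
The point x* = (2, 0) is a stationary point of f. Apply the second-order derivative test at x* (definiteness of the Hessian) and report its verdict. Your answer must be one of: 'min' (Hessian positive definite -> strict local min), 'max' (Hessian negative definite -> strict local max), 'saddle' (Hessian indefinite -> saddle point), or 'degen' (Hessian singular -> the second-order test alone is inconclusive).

Compute the Hessian H = grad^2 f:
  H = [[-1, -3], [-3, -9]]
Verify stationarity: grad f(x*) = H x* + g = (0, 0).
Eigenvalues of H: -10, 0.
H has a zero eigenvalue (singular; negative semidefinite but not definite), so H is neither positive definite, negative definite, nor indefinite. The second-order test alone is inconclusive -> degen.
(Indeed, f is constant along the null direction of H through x*, so x* is not a strict local extremum.)

degen


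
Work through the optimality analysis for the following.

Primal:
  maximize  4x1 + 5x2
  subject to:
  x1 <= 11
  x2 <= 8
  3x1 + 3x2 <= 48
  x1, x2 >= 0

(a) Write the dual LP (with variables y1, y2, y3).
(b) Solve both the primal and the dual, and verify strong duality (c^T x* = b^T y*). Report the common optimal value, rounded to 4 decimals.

The standard primal-dual pair for 'max c^T x s.t. A x <= b, x >= 0' is:
  Dual:  min b^T y  s.t.  A^T y >= c,  y >= 0.

So the dual LP is:
  minimize  11y1 + 8y2 + 48y3
  subject to:
    y1 + 3y3 >= 4
    y2 + 3y3 >= 5
    y1, y2, y3 >= 0

Solving the primal: x* = (8, 8).
  primal value c^T x* = 72.
Solving the dual: y* = (0, 1, 1.3333).
  dual value b^T y* = 72.
Strong duality: c^T x* = b^T y*. Confirmed.

72


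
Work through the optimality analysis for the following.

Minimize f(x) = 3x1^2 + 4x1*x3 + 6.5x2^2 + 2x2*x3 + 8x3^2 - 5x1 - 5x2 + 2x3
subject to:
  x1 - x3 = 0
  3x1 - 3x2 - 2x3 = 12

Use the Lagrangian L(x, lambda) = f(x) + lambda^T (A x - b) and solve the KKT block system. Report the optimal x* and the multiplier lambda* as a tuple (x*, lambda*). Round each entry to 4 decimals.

Form the Lagrangian:
  L(x, lambda) = (1/2) x^T Q x + c^T x + lambda^T (A x - b)
Stationarity (grad_x L = 0): Q x + c + A^T lambda = 0.
Primal feasibility: A x = b.

This gives the KKT block system:
  [ Q   A^T ] [ x     ]   [-c ]
  [ A    0  ] [ lambda ] = [ b ]

Solving the linear system:
  x*      = (0.9153, -3.6949, 0.9153)
  lambda* = (47.0508, -17.0678)
  f(x*)   = 110.2712

x* = (0.9153, -3.6949, 0.9153), lambda* = (47.0508, -17.0678)


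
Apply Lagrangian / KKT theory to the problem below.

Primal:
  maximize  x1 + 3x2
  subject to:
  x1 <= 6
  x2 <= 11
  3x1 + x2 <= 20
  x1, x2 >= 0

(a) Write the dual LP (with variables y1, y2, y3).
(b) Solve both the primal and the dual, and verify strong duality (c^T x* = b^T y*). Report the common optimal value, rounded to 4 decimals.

The standard primal-dual pair for 'max c^T x s.t. A x <= b, x >= 0' is:
  Dual:  min b^T y  s.t.  A^T y >= c,  y >= 0.

So the dual LP is:
  minimize  6y1 + 11y2 + 20y3
  subject to:
    y1 + 3y3 >= 1
    y2 + y3 >= 3
    y1, y2, y3 >= 0

Solving the primal: x* = (3, 11).
  primal value c^T x* = 36.
Solving the dual: y* = (0, 2.6667, 0.3333).
  dual value b^T y* = 36.
Strong duality: c^T x* = b^T y*. Confirmed.

36


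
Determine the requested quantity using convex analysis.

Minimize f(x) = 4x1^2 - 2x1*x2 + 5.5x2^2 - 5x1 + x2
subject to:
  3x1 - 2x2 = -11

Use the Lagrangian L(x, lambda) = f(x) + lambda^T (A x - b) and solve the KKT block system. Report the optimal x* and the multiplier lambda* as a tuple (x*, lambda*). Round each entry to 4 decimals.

Form the Lagrangian:
  L(x, lambda) = (1/2) x^T Q x + c^T x + lambda^T (A x - b)
Stationarity (grad_x L = 0): Q x + c + A^T lambda = 0.
Primal feasibility: A x = b.

This gives the KKT block system:
  [ Q   A^T ] [ x     ]   [-c ]
  [ A    0  ] [ lambda ] = [ b ]

Solving the linear system:
  x*      = (-2.8505, 1.2243)
  lambda* = (10.0841)
  f(x*)   = 63.2009

x* = (-2.8505, 1.2243), lambda* = (10.0841)


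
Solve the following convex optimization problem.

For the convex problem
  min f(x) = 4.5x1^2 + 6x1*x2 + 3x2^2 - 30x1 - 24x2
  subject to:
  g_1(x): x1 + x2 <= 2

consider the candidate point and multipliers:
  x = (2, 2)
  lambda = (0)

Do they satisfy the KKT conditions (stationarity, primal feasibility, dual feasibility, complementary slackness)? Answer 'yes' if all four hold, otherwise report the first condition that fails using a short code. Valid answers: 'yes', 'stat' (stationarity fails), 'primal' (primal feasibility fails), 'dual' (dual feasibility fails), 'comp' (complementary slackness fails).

Gradient of f: grad f(x) = Q x + c = (0, 0)
Constraint values g_i(x) = a_i^T x - b_i:
  g_1((2, 2)) = 2
Stationarity residual: grad f(x) + sum_i lambda_i a_i = (0, 0)
  -> stationarity OK
Primal feasibility (all g_i <= 0): FAILS
Dual feasibility (all lambda_i >= 0): OK
Complementary slackness (lambda_i * g_i(x) = 0 for all i): OK

Verdict: the first failing condition is primal_feasibility -> primal.

primal


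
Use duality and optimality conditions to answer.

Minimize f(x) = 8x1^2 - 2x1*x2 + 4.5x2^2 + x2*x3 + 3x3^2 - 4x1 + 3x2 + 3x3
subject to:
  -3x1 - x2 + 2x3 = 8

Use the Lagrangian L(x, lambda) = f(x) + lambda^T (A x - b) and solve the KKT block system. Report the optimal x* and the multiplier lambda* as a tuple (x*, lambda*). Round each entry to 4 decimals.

Form the Lagrangian:
  L(x, lambda) = (1/2) x^T Q x + c^T x + lambda^T (A x - b)
Stationarity (grad_x L = 0): Q x + c + A^T lambda = 0.
Primal feasibility: A x = b.

This gives the KKT block system:
  [ Q   A^T ] [ x     ]   [-c ]
  [ A    0  ] [ lambda ] = [ b ]

Solving the linear system:
  x*      = (-1.0449, -1.4192, 1.7231)
  lambda* = (-5.9598)
  f(x*)   = 26.3848

x* = (-1.0449, -1.4192, 1.7231), lambda* = (-5.9598)


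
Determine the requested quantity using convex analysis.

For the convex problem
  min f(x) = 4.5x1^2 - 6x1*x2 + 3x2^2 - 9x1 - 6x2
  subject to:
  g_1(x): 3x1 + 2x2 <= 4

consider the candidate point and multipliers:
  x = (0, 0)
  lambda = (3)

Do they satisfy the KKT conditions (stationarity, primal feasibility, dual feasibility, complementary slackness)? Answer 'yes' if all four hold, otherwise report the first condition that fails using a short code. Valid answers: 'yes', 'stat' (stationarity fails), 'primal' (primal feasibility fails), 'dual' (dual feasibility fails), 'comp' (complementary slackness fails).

Gradient of f: grad f(x) = Q x + c = (-9, -6)
Constraint values g_i(x) = a_i^T x - b_i:
  g_1((0, 0)) = -4
Stationarity residual: grad f(x) + sum_i lambda_i a_i = (0, 0)
  -> stationarity OK
Primal feasibility (all g_i <= 0): OK
Dual feasibility (all lambda_i >= 0): OK
Complementary slackness (lambda_i * g_i(x) = 0 for all i): FAILS

Verdict: the first failing condition is complementary_slackness -> comp.

comp


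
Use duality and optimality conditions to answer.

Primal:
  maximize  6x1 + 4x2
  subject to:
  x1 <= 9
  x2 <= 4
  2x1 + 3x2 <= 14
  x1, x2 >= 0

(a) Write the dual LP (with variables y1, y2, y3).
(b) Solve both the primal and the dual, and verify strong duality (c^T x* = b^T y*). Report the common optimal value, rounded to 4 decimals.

The standard primal-dual pair for 'max c^T x s.t. A x <= b, x >= 0' is:
  Dual:  min b^T y  s.t.  A^T y >= c,  y >= 0.

So the dual LP is:
  minimize  9y1 + 4y2 + 14y3
  subject to:
    y1 + 2y3 >= 6
    y2 + 3y3 >= 4
    y1, y2, y3 >= 0

Solving the primal: x* = (7, 0).
  primal value c^T x* = 42.
Solving the dual: y* = (0, 0, 3).
  dual value b^T y* = 42.
Strong duality: c^T x* = b^T y*. Confirmed.

42


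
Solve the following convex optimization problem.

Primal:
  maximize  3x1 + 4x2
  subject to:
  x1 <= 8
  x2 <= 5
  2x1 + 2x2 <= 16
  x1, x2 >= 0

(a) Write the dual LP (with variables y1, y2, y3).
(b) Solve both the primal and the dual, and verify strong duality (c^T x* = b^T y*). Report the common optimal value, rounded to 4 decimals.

The standard primal-dual pair for 'max c^T x s.t. A x <= b, x >= 0' is:
  Dual:  min b^T y  s.t.  A^T y >= c,  y >= 0.

So the dual LP is:
  minimize  8y1 + 5y2 + 16y3
  subject to:
    y1 + 2y3 >= 3
    y2 + 2y3 >= 4
    y1, y2, y3 >= 0

Solving the primal: x* = (3, 5).
  primal value c^T x* = 29.
Solving the dual: y* = (0, 1, 1.5).
  dual value b^T y* = 29.
Strong duality: c^T x* = b^T y*. Confirmed.

29


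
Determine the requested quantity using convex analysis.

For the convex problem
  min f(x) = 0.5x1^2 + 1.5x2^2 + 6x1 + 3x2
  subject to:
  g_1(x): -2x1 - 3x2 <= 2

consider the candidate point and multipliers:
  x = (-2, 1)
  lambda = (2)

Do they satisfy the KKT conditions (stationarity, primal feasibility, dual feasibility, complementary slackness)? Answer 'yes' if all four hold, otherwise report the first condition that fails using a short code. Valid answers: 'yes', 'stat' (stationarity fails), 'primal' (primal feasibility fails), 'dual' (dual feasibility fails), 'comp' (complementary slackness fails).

Gradient of f: grad f(x) = Q x + c = (4, 6)
Constraint values g_i(x) = a_i^T x - b_i:
  g_1((-2, 1)) = -1
Stationarity residual: grad f(x) + sum_i lambda_i a_i = (0, 0)
  -> stationarity OK
Primal feasibility (all g_i <= 0): OK
Dual feasibility (all lambda_i >= 0): OK
Complementary slackness (lambda_i * g_i(x) = 0 for all i): FAILS

Verdict: the first failing condition is complementary_slackness -> comp.

comp


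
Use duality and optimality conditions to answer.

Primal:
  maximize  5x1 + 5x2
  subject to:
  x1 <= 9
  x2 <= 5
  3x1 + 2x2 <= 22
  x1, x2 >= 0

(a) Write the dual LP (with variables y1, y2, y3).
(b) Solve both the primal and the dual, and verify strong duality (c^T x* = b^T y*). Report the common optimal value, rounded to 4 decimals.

The standard primal-dual pair for 'max c^T x s.t. A x <= b, x >= 0' is:
  Dual:  min b^T y  s.t.  A^T y >= c,  y >= 0.

So the dual LP is:
  minimize  9y1 + 5y2 + 22y3
  subject to:
    y1 + 3y3 >= 5
    y2 + 2y3 >= 5
    y1, y2, y3 >= 0

Solving the primal: x* = (4, 5).
  primal value c^T x* = 45.
Solving the dual: y* = (0, 1.6667, 1.6667).
  dual value b^T y* = 45.
Strong duality: c^T x* = b^T y*. Confirmed.

45


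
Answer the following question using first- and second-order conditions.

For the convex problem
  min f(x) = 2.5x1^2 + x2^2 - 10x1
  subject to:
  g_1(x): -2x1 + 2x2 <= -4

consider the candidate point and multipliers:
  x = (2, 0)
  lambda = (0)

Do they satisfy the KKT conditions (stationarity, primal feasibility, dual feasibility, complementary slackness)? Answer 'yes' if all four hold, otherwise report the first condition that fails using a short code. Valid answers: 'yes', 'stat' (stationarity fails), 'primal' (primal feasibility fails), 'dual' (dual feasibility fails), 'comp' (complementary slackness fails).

Gradient of f: grad f(x) = Q x + c = (0, 0)
Constraint values g_i(x) = a_i^T x - b_i:
  g_1((2, 0)) = 0
Stationarity residual: grad f(x) + sum_i lambda_i a_i = (0, 0)
  -> stationarity OK
Primal feasibility (all g_i <= 0): OK
Dual feasibility (all lambda_i >= 0): OK
Complementary slackness (lambda_i * g_i(x) = 0 for all i): OK

Verdict: yes, KKT holds.

yes


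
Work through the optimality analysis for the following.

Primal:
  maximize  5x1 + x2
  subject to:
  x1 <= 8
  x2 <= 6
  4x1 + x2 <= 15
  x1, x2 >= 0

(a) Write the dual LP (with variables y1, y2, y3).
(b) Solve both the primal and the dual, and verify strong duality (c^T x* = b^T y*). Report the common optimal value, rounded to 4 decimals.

The standard primal-dual pair for 'max c^T x s.t. A x <= b, x >= 0' is:
  Dual:  min b^T y  s.t.  A^T y >= c,  y >= 0.

So the dual LP is:
  minimize  8y1 + 6y2 + 15y3
  subject to:
    y1 + 4y3 >= 5
    y2 + y3 >= 1
    y1, y2, y3 >= 0

Solving the primal: x* = (3.75, 0).
  primal value c^T x* = 18.75.
Solving the dual: y* = (0, 0, 1.25).
  dual value b^T y* = 18.75.
Strong duality: c^T x* = b^T y*. Confirmed.

18.75


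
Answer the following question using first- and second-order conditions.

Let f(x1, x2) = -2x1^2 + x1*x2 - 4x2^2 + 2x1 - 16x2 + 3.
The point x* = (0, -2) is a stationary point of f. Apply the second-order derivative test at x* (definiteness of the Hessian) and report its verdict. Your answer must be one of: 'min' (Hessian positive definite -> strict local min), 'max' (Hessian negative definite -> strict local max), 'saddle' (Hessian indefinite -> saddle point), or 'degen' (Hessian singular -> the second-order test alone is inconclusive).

Compute the Hessian H = grad^2 f:
  H = [[-4, 1], [1, -8]]
Verify stationarity: grad f(x*) = H x* + g = (0, 0).
Eigenvalues of H: -8.2361, -3.7639.
Both eigenvalues < 0, so H is negative definite -> x* is a strict local max.

max


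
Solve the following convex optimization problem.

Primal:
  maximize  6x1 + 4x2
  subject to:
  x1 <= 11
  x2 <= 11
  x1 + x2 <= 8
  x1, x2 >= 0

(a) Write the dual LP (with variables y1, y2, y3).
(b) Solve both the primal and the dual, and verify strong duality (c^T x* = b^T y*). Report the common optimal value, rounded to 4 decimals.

The standard primal-dual pair for 'max c^T x s.t. A x <= b, x >= 0' is:
  Dual:  min b^T y  s.t.  A^T y >= c,  y >= 0.

So the dual LP is:
  minimize  11y1 + 11y2 + 8y3
  subject to:
    y1 + y3 >= 6
    y2 + y3 >= 4
    y1, y2, y3 >= 0

Solving the primal: x* = (8, 0).
  primal value c^T x* = 48.
Solving the dual: y* = (0, 0, 6).
  dual value b^T y* = 48.
Strong duality: c^T x* = b^T y*. Confirmed.

48


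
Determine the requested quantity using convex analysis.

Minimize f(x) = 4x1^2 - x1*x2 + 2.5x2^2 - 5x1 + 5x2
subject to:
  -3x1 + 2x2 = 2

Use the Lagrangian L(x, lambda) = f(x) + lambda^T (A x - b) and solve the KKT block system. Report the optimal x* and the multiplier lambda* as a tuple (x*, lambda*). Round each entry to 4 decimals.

Form the Lagrangian:
  L(x, lambda) = (1/2) x^T Q x + c^T x + lambda^T (A x - b)
Stationarity (grad_x L = 0): Q x + c + A^T lambda = 0.
Primal feasibility: A x = b.

This gives the KKT block system:
  [ Q   A^T ] [ x     ]   [-c ]
  [ A    0  ] [ lambda ] = [ b ]

Solving the linear system:
  x*      = (-0.5538, 0.1692)
  lambda* = (-3.2)
  f(x*)   = 5.0077

x* = (-0.5538, 0.1692), lambda* = (-3.2)


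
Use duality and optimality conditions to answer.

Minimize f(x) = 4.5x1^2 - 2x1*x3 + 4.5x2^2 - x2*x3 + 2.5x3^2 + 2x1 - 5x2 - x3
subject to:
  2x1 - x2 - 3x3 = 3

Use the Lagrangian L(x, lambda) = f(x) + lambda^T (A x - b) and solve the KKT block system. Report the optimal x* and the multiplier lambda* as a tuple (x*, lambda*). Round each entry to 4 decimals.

Form the Lagrangian:
  L(x, lambda) = (1/2) x^T Q x + c^T x + lambda^T (A x - b)
Stationarity (grad_x L = 0): Q x + c + A^T lambda = 0.
Primal feasibility: A x = b.

This gives the KKT block system:
  [ Q   A^T ] [ x     ]   [-c ]
  [ A    0  ] [ lambda ] = [ b ]

Solving the linear system:
  x*      = (0.0258, 0.1985, -1.049)
  lambda* = (-2.1649)
  f(x*)   = 3.3015

x* = (0.0258, 0.1985, -1.049), lambda* = (-2.1649)


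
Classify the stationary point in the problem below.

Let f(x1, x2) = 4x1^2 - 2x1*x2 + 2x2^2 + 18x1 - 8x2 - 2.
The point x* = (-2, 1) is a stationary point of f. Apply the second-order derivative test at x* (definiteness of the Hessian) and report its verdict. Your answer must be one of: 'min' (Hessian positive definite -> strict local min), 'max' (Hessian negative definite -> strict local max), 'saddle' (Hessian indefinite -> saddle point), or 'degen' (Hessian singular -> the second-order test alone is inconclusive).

Compute the Hessian H = grad^2 f:
  H = [[8, -2], [-2, 4]]
Verify stationarity: grad f(x*) = H x* + g = (0, 0).
Eigenvalues of H: 3.1716, 8.8284.
Both eigenvalues > 0, so H is positive definite -> x* is a strict local min.

min


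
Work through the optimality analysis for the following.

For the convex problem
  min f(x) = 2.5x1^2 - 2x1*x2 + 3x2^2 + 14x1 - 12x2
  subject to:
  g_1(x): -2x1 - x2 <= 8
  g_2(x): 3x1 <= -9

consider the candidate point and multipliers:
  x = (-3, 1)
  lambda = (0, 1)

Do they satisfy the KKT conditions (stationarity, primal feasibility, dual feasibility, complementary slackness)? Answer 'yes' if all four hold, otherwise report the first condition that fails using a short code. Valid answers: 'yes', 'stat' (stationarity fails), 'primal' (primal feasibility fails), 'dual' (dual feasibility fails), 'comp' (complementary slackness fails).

Gradient of f: grad f(x) = Q x + c = (-3, 0)
Constraint values g_i(x) = a_i^T x - b_i:
  g_1((-3, 1)) = -3
  g_2((-3, 1)) = 0
Stationarity residual: grad f(x) + sum_i lambda_i a_i = (0, 0)
  -> stationarity OK
Primal feasibility (all g_i <= 0): OK
Dual feasibility (all lambda_i >= 0): OK
Complementary slackness (lambda_i * g_i(x) = 0 for all i): OK

Verdict: yes, KKT holds.

yes


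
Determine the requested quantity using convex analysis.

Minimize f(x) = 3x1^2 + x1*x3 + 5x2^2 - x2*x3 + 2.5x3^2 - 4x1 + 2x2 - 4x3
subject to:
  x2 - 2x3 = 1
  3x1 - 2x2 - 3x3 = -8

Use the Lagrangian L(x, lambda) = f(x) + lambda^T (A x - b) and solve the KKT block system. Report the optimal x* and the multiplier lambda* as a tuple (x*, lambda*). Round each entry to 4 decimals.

Form the Lagrangian:
  L(x, lambda) = (1/2) x^T Q x + c^T x + lambda^T (A x - b)
Stationarity (grad_x L = 0): Q x + c + A^T lambda = 0.
Primal feasibility: A x = b.

This gives the KKT block system:
  [ Q   A^T ] [ x     ]   [-c ]
  [ A    0  ] [ lambda ] = [ b ]

Solving the linear system:
  x*      = (-1.3943, 1.5191, 0.2596)
  lambda* = (-8.861, 4.0355)
  f(x*)   = 24.361

x* = (-1.3943, 1.5191, 0.2596), lambda* = (-8.861, 4.0355)


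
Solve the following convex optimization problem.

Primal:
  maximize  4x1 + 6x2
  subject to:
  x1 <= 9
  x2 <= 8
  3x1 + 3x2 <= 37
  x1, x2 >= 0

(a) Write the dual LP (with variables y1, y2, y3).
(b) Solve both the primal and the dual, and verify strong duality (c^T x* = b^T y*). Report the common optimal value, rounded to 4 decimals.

The standard primal-dual pair for 'max c^T x s.t. A x <= b, x >= 0' is:
  Dual:  min b^T y  s.t.  A^T y >= c,  y >= 0.

So the dual LP is:
  minimize  9y1 + 8y2 + 37y3
  subject to:
    y1 + 3y3 >= 4
    y2 + 3y3 >= 6
    y1, y2, y3 >= 0

Solving the primal: x* = (4.3333, 8).
  primal value c^T x* = 65.3333.
Solving the dual: y* = (0, 2, 1.3333).
  dual value b^T y* = 65.3333.
Strong duality: c^T x* = b^T y*. Confirmed.

65.3333


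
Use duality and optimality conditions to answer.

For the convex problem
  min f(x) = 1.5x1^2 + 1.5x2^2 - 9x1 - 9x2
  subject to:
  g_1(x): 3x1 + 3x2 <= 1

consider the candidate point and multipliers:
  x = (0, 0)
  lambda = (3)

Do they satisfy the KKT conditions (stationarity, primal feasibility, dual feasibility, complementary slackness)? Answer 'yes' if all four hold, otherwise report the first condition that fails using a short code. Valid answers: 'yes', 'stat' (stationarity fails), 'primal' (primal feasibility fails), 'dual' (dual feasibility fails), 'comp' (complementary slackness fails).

Gradient of f: grad f(x) = Q x + c = (-9, -9)
Constraint values g_i(x) = a_i^T x - b_i:
  g_1((0, 0)) = -1
Stationarity residual: grad f(x) + sum_i lambda_i a_i = (0, 0)
  -> stationarity OK
Primal feasibility (all g_i <= 0): OK
Dual feasibility (all lambda_i >= 0): OK
Complementary slackness (lambda_i * g_i(x) = 0 for all i): FAILS

Verdict: the first failing condition is complementary_slackness -> comp.

comp


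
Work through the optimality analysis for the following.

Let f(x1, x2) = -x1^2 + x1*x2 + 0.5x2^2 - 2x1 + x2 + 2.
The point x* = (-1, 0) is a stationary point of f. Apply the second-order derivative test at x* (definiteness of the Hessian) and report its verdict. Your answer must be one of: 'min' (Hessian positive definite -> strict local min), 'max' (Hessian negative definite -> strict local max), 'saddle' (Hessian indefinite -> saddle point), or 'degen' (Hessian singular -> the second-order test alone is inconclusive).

Compute the Hessian H = grad^2 f:
  H = [[-2, 1], [1, 1]]
Verify stationarity: grad f(x*) = H x* + g = (0, 0).
Eigenvalues of H: -2.3028, 1.3028.
Eigenvalues have mixed signs, so H is indefinite -> x* is a saddle point.

saddle


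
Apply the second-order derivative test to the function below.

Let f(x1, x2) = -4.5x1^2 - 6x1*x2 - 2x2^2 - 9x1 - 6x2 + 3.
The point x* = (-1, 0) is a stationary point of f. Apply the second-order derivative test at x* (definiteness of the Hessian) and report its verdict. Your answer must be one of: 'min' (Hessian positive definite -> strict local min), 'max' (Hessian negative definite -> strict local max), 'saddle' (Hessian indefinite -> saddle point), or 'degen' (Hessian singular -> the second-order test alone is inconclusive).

Compute the Hessian H = grad^2 f:
  H = [[-9, -6], [-6, -4]]
Verify stationarity: grad f(x*) = H x* + g = (0, 0).
Eigenvalues of H: -13, 0.
H has a zero eigenvalue (singular; negative semidefinite but not definite), so H is neither positive definite, negative definite, nor indefinite. The second-order test alone is inconclusive -> degen.
(Indeed, f is constant along the null direction of H through x*, so x* is not a strict local extremum.)

degen


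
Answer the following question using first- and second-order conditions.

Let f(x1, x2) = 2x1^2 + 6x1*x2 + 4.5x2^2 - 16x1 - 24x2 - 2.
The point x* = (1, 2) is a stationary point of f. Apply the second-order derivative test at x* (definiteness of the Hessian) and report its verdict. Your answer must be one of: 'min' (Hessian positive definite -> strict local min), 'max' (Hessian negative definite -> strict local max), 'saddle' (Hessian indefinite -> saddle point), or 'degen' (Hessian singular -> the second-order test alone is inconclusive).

Compute the Hessian H = grad^2 f:
  H = [[4, 6], [6, 9]]
Verify stationarity: grad f(x*) = H x* + g = (0, 0).
Eigenvalues of H: 0, 13.
H has a zero eigenvalue (singular; positive semidefinite but not definite), so H is neither positive definite, negative definite, nor indefinite. The second-order test alone is inconclusive -> degen.
(Indeed, f is constant along the null direction of H through x*, so x* is not a strict local extremum.)

degen


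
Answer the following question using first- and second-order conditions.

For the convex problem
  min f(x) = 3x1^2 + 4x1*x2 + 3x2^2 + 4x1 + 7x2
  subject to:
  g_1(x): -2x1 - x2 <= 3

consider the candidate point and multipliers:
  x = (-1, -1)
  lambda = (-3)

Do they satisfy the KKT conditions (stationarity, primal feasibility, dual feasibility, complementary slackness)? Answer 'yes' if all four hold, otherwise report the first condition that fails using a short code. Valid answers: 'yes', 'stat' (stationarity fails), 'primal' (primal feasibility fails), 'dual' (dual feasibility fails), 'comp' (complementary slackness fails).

Gradient of f: grad f(x) = Q x + c = (-6, -3)
Constraint values g_i(x) = a_i^T x - b_i:
  g_1((-1, -1)) = 0
Stationarity residual: grad f(x) + sum_i lambda_i a_i = (0, 0)
  -> stationarity OK
Primal feasibility (all g_i <= 0): OK
Dual feasibility (all lambda_i >= 0): FAILS
Complementary slackness (lambda_i * g_i(x) = 0 for all i): OK

Verdict: the first failing condition is dual_feasibility -> dual.

dual


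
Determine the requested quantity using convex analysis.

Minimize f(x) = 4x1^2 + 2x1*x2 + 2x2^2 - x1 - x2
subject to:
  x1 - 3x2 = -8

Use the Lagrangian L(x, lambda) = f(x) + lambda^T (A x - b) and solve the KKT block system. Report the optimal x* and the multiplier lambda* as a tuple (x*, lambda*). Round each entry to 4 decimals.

Form the Lagrangian:
  L(x, lambda) = (1/2) x^T Q x + c^T x + lambda^T (A x - b)
Stationarity (grad_x L = 0): Q x + c + A^T lambda = 0.
Primal feasibility: A x = b.

This gives the KKT block system:
  [ Q   A^T ] [ x     ]   [-c ]
  [ A    0  ] [ lambda ] = [ b ]

Solving the linear system:
  x*      = (-0.7727, 2.4091)
  lambda* = (2.3636)
  f(x*)   = 8.6364

x* = (-0.7727, 2.4091), lambda* = (2.3636)


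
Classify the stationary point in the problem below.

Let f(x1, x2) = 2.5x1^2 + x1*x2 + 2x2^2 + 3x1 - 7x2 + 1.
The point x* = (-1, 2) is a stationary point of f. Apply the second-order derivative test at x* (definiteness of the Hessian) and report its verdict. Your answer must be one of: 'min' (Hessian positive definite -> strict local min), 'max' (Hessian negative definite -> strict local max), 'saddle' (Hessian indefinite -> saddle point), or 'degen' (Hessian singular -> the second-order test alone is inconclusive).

Compute the Hessian H = grad^2 f:
  H = [[5, 1], [1, 4]]
Verify stationarity: grad f(x*) = H x* + g = (0, 0).
Eigenvalues of H: 3.382, 5.618.
Both eigenvalues > 0, so H is positive definite -> x* is a strict local min.

min


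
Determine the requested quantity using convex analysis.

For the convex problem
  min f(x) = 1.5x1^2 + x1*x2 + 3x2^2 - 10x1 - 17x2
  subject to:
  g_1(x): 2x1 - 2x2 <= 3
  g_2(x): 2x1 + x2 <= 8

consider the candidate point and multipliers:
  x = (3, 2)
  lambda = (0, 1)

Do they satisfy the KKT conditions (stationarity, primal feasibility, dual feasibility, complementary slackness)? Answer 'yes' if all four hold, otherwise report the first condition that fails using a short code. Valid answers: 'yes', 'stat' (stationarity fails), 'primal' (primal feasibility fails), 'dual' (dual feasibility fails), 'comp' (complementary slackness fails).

Gradient of f: grad f(x) = Q x + c = (1, -2)
Constraint values g_i(x) = a_i^T x - b_i:
  g_1((3, 2)) = -1
  g_2((3, 2)) = 0
Stationarity residual: grad f(x) + sum_i lambda_i a_i = (3, -1)
  -> stationarity FAILS
Primal feasibility (all g_i <= 0): OK
Dual feasibility (all lambda_i >= 0): OK
Complementary slackness (lambda_i * g_i(x) = 0 for all i): OK

Verdict: the first failing condition is stationarity -> stat.

stat


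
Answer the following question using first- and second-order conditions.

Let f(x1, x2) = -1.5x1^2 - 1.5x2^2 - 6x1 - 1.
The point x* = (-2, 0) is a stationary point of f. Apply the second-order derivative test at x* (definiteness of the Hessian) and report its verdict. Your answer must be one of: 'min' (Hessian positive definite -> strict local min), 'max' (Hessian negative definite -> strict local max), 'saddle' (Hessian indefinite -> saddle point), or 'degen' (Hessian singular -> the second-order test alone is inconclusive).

Compute the Hessian H = grad^2 f:
  H = [[-3, 0], [0, -3]]
Verify stationarity: grad f(x*) = H x* + g = (0, 0).
Eigenvalues of H: -3, -3.
Both eigenvalues < 0, so H is negative definite -> x* is a strict local max.

max


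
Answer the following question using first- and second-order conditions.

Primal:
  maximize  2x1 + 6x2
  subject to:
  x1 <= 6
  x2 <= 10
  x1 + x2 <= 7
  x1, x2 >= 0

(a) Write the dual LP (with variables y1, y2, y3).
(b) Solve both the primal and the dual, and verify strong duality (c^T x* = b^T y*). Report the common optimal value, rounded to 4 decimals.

The standard primal-dual pair for 'max c^T x s.t. A x <= b, x >= 0' is:
  Dual:  min b^T y  s.t.  A^T y >= c,  y >= 0.

So the dual LP is:
  minimize  6y1 + 10y2 + 7y3
  subject to:
    y1 + y3 >= 2
    y2 + y3 >= 6
    y1, y2, y3 >= 0

Solving the primal: x* = (0, 7).
  primal value c^T x* = 42.
Solving the dual: y* = (0, 0, 6).
  dual value b^T y* = 42.
Strong duality: c^T x* = b^T y*. Confirmed.

42


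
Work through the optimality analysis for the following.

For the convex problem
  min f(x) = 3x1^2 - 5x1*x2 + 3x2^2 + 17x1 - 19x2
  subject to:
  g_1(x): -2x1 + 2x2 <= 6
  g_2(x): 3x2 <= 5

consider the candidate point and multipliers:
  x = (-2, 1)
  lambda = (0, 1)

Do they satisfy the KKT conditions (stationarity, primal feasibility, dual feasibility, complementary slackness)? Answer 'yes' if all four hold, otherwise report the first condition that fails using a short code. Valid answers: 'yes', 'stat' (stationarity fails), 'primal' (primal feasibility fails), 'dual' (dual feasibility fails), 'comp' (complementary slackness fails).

Gradient of f: grad f(x) = Q x + c = (0, -3)
Constraint values g_i(x) = a_i^T x - b_i:
  g_1((-2, 1)) = 0
  g_2((-2, 1)) = -2
Stationarity residual: grad f(x) + sum_i lambda_i a_i = (0, 0)
  -> stationarity OK
Primal feasibility (all g_i <= 0): OK
Dual feasibility (all lambda_i >= 0): OK
Complementary slackness (lambda_i * g_i(x) = 0 for all i): FAILS

Verdict: the first failing condition is complementary_slackness -> comp.

comp


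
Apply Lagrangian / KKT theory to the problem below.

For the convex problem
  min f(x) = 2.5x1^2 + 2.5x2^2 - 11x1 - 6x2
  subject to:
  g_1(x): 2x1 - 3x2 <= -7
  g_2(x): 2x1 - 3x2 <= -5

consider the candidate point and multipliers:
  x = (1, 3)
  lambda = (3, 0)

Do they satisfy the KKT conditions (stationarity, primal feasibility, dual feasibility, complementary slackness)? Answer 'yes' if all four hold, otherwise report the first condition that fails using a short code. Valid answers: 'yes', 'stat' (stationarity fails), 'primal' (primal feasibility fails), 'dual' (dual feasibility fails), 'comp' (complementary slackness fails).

Gradient of f: grad f(x) = Q x + c = (-6, 9)
Constraint values g_i(x) = a_i^T x - b_i:
  g_1((1, 3)) = 0
  g_2((1, 3)) = -2
Stationarity residual: grad f(x) + sum_i lambda_i a_i = (0, 0)
  -> stationarity OK
Primal feasibility (all g_i <= 0): OK
Dual feasibility (all lambda_i >= 0): OK
Complementary slackness (lambda_i * g_i(x) = 0 for all i): OK

Verdict: yes, KKT holds.

yes


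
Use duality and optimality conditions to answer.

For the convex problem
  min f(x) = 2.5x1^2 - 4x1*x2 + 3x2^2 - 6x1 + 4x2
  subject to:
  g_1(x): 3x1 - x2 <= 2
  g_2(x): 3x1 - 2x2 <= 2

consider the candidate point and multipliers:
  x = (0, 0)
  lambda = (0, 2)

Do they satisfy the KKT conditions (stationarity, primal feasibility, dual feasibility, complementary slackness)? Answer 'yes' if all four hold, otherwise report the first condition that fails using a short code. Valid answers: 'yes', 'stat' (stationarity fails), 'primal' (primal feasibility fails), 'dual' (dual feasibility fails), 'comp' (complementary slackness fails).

Gradient of f: grad f(x) = Q x + c = (-6, 4)
Constraint values g_i(x) = a_i^T x - b_i:
  g_1((0, 0)) = -2
  g_2((0, 0)) = -2
Stationarity residual: grad f(x) + sum_i lambda_i a_i = (0, 0)
  -> stationarity OK
Primal feasibility (all g_i <= 0): OK
Dual feasibility (all lambda_i >= 0): OK
Complementary slackness (lambda_i * g_i(x) = 0 for all i): FAILS

Verdict: the first failing condition is complementary_slackness -> comp.

comp


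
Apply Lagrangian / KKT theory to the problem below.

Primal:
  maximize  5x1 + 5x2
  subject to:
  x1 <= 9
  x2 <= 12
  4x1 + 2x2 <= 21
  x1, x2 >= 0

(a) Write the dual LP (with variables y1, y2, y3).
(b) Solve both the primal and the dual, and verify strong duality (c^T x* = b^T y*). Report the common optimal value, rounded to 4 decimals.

The standard primal-dual pair for 'max c^T x s.t. A x <= b, x >= 0' is:
  Dual:  min b^T y  s.t.  A^T y >= c,  y >= 0.

So the dual LP is:
  minimize  9y1 + 12y2 + 21y3
  subject to:
    y1 + 4y3 >= 5
    y2 + 2y3 >= 5
    y1, y2, y3 >= 0

Solving the primal: x* = (0, 10.5).
  primal value c^T x* = 52.5.
Solving the dual: y* = (0, 0, 2.5).
  dual value b^T y* = 52.5.
Strong duality: c^T x* = b^T y*. Confirmed.

52.5


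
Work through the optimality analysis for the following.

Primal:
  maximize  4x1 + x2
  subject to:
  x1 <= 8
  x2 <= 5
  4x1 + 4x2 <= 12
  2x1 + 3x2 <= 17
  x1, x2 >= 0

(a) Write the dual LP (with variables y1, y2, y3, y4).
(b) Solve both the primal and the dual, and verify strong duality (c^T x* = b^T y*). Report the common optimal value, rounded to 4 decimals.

The standard primal-dual pair for 'max c^T x s.t. A x <= b, x >= 0' is:
  Dual:  min b^T y  s.t.  A^T y >= c,  y >= 0.

So the dual LP is:
  minimize  8y1 + 5y2 + 12y3 + 17y4
  subject to:
    y1 + 4y3 + 2y4 >= 4
    y2 + 4y3 + 3y4 >= 1
    y1, y2, y3, y4 >= 0

Solving the primal: x* = (3, 0).
  primal value c^T x* = 12.
Solving the dual: y* = (0, 0, 1, 0).
  dual value b^T y* = 12.
Strong duality: c^T x* = b^T y*. Confirmed.

12


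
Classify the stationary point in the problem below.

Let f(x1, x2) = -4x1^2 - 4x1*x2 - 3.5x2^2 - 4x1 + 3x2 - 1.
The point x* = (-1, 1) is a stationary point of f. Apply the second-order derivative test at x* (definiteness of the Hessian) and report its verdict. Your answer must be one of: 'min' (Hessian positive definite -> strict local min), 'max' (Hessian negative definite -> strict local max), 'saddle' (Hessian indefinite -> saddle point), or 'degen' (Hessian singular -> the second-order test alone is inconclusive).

Compute the Hessian H = grad^2 f:
  H = [[-8, -4], [-4, -7]]
Verify stationarity: grad f(x*) = H x* + g = (0, 0).
Eigenvalues of H: -11.5311, -3.4689.
Both eigenvalues < 0, so H is negative definite -> x* is a strict local max.

max


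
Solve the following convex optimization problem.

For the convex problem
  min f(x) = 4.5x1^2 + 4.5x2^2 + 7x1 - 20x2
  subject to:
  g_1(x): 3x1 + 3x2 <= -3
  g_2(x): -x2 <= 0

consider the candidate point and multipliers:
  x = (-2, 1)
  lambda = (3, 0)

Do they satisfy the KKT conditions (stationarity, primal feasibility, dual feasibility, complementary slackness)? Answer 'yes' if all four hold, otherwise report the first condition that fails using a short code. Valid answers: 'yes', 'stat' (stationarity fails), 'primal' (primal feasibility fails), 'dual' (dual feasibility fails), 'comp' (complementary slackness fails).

Gradient of f: grad f(x) = Q x + c = (-11, -11)
Constraint values g_i(x) = a_i^T x - b_i:
  g_1((-2, 1)) = 0
  g_2((-2, 1)) = -1
Stationarity residual: grad f(x) + sum_i lambda_i a_i = (-2, -2)
  -> stationarity FAILS
Primal feasibility (all g_i <= 0): OK
Dual feasibility (all lambda_i >= 0): OK
Complementary slackness (lambda_i * g_i(x) = 0 for all i): OK

Verdict: the first failing condition is stationarity -> stat.

stat


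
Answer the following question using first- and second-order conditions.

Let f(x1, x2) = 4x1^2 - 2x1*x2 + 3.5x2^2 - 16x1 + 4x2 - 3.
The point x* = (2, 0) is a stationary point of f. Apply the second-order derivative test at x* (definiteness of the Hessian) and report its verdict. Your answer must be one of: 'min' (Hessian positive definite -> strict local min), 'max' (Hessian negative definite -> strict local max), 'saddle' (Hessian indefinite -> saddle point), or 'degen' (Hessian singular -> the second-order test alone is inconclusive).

Compute the Hessian H = grad^2 f:
  H = [[8, -2], [-2, 7]]
Verify stationarity: grad f(x*) = H x* + g = (0, 0).
Eigenvalues of H: 5.4384, 9.5616.
Both eigenvalues > 0, so H is positive definite -> x* is a strict local min.

min
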